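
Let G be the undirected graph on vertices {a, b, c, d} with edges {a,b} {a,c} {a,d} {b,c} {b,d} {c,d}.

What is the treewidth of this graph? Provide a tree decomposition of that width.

With just one bag of size 4, the width is 4 − 1 = 3, so tw(G) ≤ 3. Conversely, {a, b, c, d} is a clique of size 4, and the vertices of any clique must share a bag in every tree decomposition; so some bag has ≥ 4 vertices and tw(G) ≥ 3. Combining the bounds, tw(G) = 3.

Treewidth 3.
One such decomposition:
Bags: B1 = {a, b, c, d}
Tree: (single bag)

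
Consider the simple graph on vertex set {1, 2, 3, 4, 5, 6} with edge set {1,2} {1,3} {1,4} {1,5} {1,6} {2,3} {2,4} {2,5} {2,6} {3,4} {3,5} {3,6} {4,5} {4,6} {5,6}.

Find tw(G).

A width-5 tree decomposition is:
Bags: B1 = {1, 2, 3, 4, 5, 6}
Tree: (single bag)
A single bag containing all 6 vertices is trivially a valid decomposition of width 5. For the lower bound, the 6 vertices {1, 2, 3, 4, 5, 6} are pairwise adjacent, and any tree decomposition puts a clique entirely inside one bag — forcing width ≥ 5. Combining the bounds, tw(G) = 5.

5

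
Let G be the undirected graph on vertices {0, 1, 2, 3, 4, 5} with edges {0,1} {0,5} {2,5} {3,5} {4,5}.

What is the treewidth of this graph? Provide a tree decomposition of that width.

Treewidth 1.
One such decomposition:
Bags: B1 = {3, 5}  B2 = {2, 5}  B3 = {0, 5}  B4 = {4, 5}  B5 = {0, 1}
Tree: B1–B2, B2–B3, B2–B4, B3–B5

Each bag holds 2 vertices, so the decomposition has width 1, which upper-bounds the treewidth. Any graph with an edge has treewidth ≥ 1, and G has the edge 5–3. Hence tw(G) = 1 exactly.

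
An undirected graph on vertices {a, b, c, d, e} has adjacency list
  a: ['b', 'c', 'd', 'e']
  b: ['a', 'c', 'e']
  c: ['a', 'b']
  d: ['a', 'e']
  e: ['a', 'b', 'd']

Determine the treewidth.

2

A width-2 tree decomposition is:
Bags: B1 = {a, b, e}  B2 = {a, d, e}  B3 = {a, b, c}
Tree: B1–B2, B1–B3
Each bag holds 3 vertices, so the decomposition has width 2, which upper-bounds the treewidth. On the other hand G contains the 3-clique {a, d, e}. A clique must lie in a single bag of any decomposition, so no decomposition can have width below 2. Therefore the treewidth is 2.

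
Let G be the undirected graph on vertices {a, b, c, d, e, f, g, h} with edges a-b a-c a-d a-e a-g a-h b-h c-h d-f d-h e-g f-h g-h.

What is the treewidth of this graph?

A width-2 tree decomposition is:
Bags: B1 = {a, g, h}  B2 = {a, e, g}  B3 = {a, b, h}  B4 = {a, d, h}  B5 = {d, f, h}  B6 = {a, c, h}
Tree: B1–B2, B1–B3, B1–B4, B4–B5, B3–B6
The largest bag has 3 vertices, giving width 2; this decomposition certifies tw(G) ≤ 2. For the lower bound, the 3 vertices {a, e, g} are pairwise adjacent, and any tree decomposition puts a clique entirely inside one bag — forcing width ≥ 2. The upper and lower bounds meet at 2, so that is the treewidth.

2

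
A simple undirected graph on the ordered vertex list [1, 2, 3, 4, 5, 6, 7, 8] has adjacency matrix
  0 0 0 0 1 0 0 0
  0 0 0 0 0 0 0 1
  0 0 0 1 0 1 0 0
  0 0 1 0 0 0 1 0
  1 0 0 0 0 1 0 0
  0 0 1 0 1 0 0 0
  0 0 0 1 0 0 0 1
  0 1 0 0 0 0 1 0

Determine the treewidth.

A width-1 tree decomposition is:
Bags: B1 = {2, 8}  B2 = {7, 8}  B3 = {4, 7}  B4 = {3, 4}  B5 = {3, 6}  B6 = {5, 6}  B7 = {1, 5}
Tree: B1–B2, B2–B3, B3–B4, B4–B5, B5–B6, B6–B7
The largest bag has 2 vertices, giving width 1; this decomposition certifies tw(G) ≤ 1. G has an edge, so its treewidth is at least 1. The upper and lower bounds meet at 1, so that is the treewidth.

1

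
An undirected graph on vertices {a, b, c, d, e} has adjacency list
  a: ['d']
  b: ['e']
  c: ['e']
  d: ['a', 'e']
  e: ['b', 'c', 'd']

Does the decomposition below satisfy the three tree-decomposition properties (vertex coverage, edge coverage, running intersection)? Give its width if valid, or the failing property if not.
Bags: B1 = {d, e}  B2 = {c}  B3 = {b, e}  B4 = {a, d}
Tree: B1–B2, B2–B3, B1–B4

A tree decomposition must satisfy three properties: every vertex lies in some bag; for every edge, both endpoints lie together in some bag; and for every vertex, the bags containing it form a connected subtree. Here edge (e,c) lies in no bag, so the decomposition is invalid.

No — edge (e,c) lies in no bag.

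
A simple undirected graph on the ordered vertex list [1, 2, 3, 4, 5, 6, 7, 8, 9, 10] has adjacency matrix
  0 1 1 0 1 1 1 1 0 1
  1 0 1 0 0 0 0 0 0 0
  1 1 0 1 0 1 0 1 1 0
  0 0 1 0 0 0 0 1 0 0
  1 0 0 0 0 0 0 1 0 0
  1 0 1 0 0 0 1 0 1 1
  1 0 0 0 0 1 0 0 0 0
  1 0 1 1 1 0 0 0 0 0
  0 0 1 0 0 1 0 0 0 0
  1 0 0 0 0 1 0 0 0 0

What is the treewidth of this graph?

A width-2 tree decomposition is:
Bags: B1 = {1, 3, 8}  B2 = {1, 2, 3}  B3 = {1, 3, 6}  B4 = {1, 6, 7}  B5 = {1, 5, 8}  B6 = {1, 6, 10}  B7 = {3, 6, 9}  B8 = {3, 4, 8}
Tree: B1–B2, B2–B3, B3–B4, B1–B5, B3–B6, B3–B7, B1–B8
Every bag has size at most 3, so the width is 3 − 1 = 2 and tw(G) ≤ 2. Conversely, {1, 6, 10} is a clique of size 3, and the vertices of any clique must share a bag in every tree decomposition; so some bag has ≥ 3 vertices and tw(G) ≥ 2. The upper and lower bounds meet at 2, so that is the treewidth.

2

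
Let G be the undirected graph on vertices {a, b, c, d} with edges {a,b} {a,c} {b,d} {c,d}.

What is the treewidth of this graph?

A width-2 tree decomposition is:
Bags: B1 = {b, c, d}  B2 = {a, b, c}
Tree: B1–B2
Each bag holds 3 vertices, so the decomposition has width 2, which upper-bounds the treewidth. The edges c–d–b–a–c form a cycle, so G is not a tree and its treewidth is at least 2. Hence tw(G) = 2 exactly.

2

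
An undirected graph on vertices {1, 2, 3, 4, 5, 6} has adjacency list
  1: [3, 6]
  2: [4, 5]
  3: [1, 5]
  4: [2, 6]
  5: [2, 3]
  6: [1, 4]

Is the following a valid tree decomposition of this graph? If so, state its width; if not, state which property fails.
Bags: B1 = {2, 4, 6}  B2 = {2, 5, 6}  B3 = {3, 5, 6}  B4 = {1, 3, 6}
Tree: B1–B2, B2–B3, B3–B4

Yes; width 2.

Vertex coverage: the bags together contain {1, 2, 3, 4, 5, 6}, the full vertex set. Edge coverage: each edge of G has both endpoints in at least one bag. Running intersection: for every vertex, the bags containing it form a connected subtree. All three properties hold, so this is a valid tree decomposition of width max|bag| − 1 = 2, and hence tw(G) ≤ 2.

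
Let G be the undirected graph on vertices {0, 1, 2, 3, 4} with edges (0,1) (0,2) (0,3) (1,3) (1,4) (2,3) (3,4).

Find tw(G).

A width-2 tree decomposition is:
Bags: B1 = {0, 2, 3}  B2 = {0, 1, 3}  B3 = {1, 3, 4}
Tree: B1–B2, B2–B3
Every bag has size at most 3, so the width is 3 − 1 = 2 and tw(G) ≤ 2. On the other hand G contains the 3-clique {0, 1, 3}. A clique must lie in a single bag of any decomposition, so no decomposition can have width below 2. Hence tw(G) = 2 exactly.

2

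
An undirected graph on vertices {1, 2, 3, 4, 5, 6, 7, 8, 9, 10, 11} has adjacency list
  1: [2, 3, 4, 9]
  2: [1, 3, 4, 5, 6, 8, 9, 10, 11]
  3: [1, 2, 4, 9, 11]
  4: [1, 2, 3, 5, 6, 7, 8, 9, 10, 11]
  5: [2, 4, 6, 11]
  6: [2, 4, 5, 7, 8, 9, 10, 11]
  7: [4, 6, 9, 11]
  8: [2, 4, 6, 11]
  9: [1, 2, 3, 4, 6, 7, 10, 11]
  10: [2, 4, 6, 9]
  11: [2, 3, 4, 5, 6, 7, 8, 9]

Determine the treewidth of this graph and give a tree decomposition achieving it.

Every bag has size at most 5, so the width is 5 − 1 = 4 and tw(G) ≤ 4. On the other hand G contains the 5-clique {1, 2, 3, 4, 9}. A clique must lie in a single bag of any decomposition, so no decomposition can have width below 4. Combining the bounds, tw(G) = 4.

Treewidth 4.
One such decomposition:
Bags: B1 = {2, 4, 6, 9, 11}  B2 = {2, 4, 6, 8, 11}  B3 = {2, 4, 5, 6, 11}  B4 = {2, 3, 4, 9, 11}  B5 = {1, 2, 3, 4, 9}  B6 = {4, 6, 7, 9, 11}  B7 = {2, 4, 6, 9, 10}
Tree: B1–B2, B1–B3, B1–B4, B4–B5, B1–B6, B1–B7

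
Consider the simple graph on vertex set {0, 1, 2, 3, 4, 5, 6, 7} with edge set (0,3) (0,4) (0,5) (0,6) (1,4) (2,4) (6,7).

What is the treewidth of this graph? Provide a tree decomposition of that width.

Treewidth 1.
One such decomposition:
Bags: B1 = {0, 3}  B2 = {0, 4}  B3 = {1, 4}  B4 = {0, 6}  B5 = {2, 4}  B6 = {0, 5}  B7 = {6, 7}
Tree: B1–B2, B2–B3, B2–B4, B2–B5, B4–B6, B4–B7

The largest bag has 2 vertices, giving width 1; this decomposition certifies tw(G) ≤ 1. Any graph with an edge has treewidth ≥ 1, and G has the edge 3–0. Hence tw(G) = 1 exactly.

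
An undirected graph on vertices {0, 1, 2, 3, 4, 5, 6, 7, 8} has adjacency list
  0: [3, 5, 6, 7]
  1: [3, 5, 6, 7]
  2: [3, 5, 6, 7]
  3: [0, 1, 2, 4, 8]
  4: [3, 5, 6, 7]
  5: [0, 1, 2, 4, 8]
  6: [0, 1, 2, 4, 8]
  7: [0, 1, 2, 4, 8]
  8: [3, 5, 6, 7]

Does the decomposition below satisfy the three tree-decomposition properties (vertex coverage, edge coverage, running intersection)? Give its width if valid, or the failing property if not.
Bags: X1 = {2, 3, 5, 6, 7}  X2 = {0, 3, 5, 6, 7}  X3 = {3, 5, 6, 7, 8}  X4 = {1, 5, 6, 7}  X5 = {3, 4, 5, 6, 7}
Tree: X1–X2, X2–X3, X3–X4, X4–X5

A tree decomposition must satisfy three properties: every vertex lies in some bag; for every edge, both endpoints lie together in some bag; and for every vertex, the bags containing it form a connected subtree. Here edge (3,1) lies in no bag, so the decomposition is invalid.

No — edge (3,1) lies in no bag.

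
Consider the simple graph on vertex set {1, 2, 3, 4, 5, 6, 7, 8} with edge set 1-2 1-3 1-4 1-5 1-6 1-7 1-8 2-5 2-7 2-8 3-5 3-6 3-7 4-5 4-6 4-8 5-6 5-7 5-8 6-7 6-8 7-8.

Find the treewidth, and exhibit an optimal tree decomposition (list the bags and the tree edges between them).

The largest bag has 5 vertices, giving width 4; this decomposition certifies tw(G) ≤ 4. On the other hand G contains the 5-clique {1, 2, 5, 7, 8}. A clique must lie in a single bag of any decomposition, so no decomposition can have width below 4. Combining the bounds, tw(G) = 4.

Treewidth 4.
One such decomposition:
Bags: B1 = {1, 5, 6, 7, 8}  B2 = {1, 4, 5, 6, 8}  B3 = {1, 2, 5, 7, 8}  B4 = {1, 3, 5, 6, 7}
Tree: B1–B2, B1–B3, B1–B4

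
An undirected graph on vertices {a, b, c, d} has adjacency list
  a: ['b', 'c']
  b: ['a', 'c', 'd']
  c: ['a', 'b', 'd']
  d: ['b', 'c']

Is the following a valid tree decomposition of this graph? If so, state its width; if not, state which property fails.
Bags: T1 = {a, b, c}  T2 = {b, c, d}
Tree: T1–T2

Vertex coverage: the bags together contain {a, b, c, d}, the full vertex set. Edge coverage: each edge of G has both endpoints in at least one bag. Running intersection: for every vertex, the bags containing it form a connected subtree. All three properties hold, so this is a valid tree decomposition of width max|bag| − 1 = 2, and hence tw(G) ≤ 2.

Yes; width 2.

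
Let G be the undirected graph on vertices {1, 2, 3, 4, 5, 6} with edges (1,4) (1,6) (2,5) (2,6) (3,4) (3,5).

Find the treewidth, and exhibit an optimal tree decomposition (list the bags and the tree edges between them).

Treewidth 2.
One such decomposition:
Bags: B1 = {1, 3, 4}  B2 = {1, 3, 5}  B3 = {1, 2, 5}  B4 = {1, 2, 6}
Tree: B1–B2, B2–B3, B3–B4

Every bag has size at most 3, so the width is 3 − 1 = 2 and tw(G) ≤ 2. Since 1–4–3–5–2–6–1 is a cycle in G, G is not acyclic. Forests are exactly the graphs of treewidth ≤ 1, so tw(G) ≥ 2. Hence tw(G) = 2 exactly.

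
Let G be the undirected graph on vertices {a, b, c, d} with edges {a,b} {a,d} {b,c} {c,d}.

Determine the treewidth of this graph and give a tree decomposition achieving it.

Every bag has size at most 3, so the width is 3 − 1 = 2 and tw(G) ≤ 2. Since d–a–b–c–d is a cycle in G, G is not acyclic. Forests are exactly the graphs of treewidth ≤ 1, so tw(G) ≥ 2. Combining the bounds, tw(G) = 2.

Treewidth 2.
One such decomposition:
Bags: B1 = {a, b, d}  B2 = {b, c, d}
Tree: B1–B2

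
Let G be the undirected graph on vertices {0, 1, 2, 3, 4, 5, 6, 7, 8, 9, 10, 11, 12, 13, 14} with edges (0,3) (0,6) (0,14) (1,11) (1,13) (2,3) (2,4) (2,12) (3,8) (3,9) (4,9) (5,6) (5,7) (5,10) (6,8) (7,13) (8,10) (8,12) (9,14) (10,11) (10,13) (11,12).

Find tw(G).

3

A width-3 tree decomposition is:
Bags: B1 = {1, 5, 7, 13}  B2 = {1, 5, 10, 13}  B3 = {1, 5, 10, 11}  B4 = {5, 6, 10, 11}  B5 = {6, 8, 10, 11}  B6 = {6, 8, 11, 12}  B7 = {0, 6, 8, 12}  B8 = {0, 3, 8, 12}  B9 = {0, 2, 3, 12}  B10 = {0, 2, 3, 14}  B11 = {2, 3, 9, 14}  B12 = {2, 4, 9, 14}
Tree: B1–B2, B2–B3, B3–B4, B4–B5, B5–B6, B6–B7, B7–B8, B8–B9, B9–B10, B10–B11, B11–B12
The largest bag has 4 vertices, giving width 3; this decomposition certifies tw(G) ≤ 3. For the lower bound: the 4 vertex sets {1,7,13}, {5}, {10}, {6,8,11,12} are disjoint, each induces a connected subgraph, and every pair is joined by at least one edge of G. Contracting each set to a single vertex therefore yields K_{4} as a minor, and since treewidth is minor-monotone, tw(G) ≥ tw(K_{4}) = 3. Therefore the treewidth is 3.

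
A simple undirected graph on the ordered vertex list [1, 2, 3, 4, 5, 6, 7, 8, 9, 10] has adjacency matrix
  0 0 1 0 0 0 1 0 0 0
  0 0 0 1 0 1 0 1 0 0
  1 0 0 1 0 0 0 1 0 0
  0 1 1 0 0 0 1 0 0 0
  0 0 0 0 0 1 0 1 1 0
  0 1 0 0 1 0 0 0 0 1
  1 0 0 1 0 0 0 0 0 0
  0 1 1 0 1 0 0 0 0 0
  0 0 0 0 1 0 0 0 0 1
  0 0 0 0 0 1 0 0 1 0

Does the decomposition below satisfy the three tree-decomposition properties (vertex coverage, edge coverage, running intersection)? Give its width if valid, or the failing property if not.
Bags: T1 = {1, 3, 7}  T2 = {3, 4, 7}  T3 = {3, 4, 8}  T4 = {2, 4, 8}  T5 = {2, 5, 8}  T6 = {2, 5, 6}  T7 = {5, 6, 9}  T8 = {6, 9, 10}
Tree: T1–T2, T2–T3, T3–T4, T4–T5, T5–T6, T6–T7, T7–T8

Vertex coverage: the bags together contain {1, 2, 3, 4, 5, 6, 7, 8, 9, 10}, the full vertex set. Edge coverage: each edge of G has both endpoints in at least one bag. Running intersection: for every vertex, the bags containing it form a connected subtree. All three properties hold, so this is a valid tree decomposition of width max|bag| − 1 = 2, and hence tw(G) ≤ 2.

Yes; width 2.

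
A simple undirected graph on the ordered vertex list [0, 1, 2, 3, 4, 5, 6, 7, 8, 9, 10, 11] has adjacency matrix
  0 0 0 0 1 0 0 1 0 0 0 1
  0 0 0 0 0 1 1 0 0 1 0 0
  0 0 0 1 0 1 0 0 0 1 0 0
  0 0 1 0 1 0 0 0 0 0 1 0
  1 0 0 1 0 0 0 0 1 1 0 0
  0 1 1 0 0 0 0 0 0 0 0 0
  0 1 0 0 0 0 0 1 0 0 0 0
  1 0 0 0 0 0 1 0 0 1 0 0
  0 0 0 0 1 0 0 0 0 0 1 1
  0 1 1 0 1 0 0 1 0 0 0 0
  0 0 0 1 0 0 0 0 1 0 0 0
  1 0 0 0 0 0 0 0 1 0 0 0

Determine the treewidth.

A width-3 tree decomposition is:
Bags: B1 = {1, 2, 5, 6}  B2 = {1, 2, 6, 9}  B3 = {2, 6, 7, 9}  B4 = {2, 3, 7, 9}  B5 = {3, 4, 7, 9}  B6 = {0, 3, 4, 7}  B7 = {0, 3, 4, 10}  B8 = {0, 4, 8, 10}  B9 = {0, 8, 10, 11}
Tree: B1–B2, B2–B3, B3–B4, B4–B5, B5–B6, B6–B7, B7–B8, B8–B9
Every bag has size at most 4, so the width is 4 − 1 = 3 and tw(G) ≤ 3. For the lower bound: the 4 vertex sets {1,5,6}, {2}, {9}, {0,3,4,7} are disjoint, each induces a connected subgraph, and every pair is joined by at least one edge of G. Contracting each set to a single vertex therefore yields K_{4} as a minor, and since treewidth is minor-monotone, tw(G) ≥ tw(K_{4}) = 3. Combining the bounds, tw(G) = 3.

3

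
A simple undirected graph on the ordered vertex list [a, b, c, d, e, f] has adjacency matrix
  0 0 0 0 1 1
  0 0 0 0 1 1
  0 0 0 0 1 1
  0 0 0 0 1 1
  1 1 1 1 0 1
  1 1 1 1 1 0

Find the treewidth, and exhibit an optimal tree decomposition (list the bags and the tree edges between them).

Every bag has size at most 3, so the width is 3 − 1 = 2 and tw(G) ≤ 2. Conversely, {d, e, f} is a clique of size 3, and the vertices of any clique must share a bag in every tree decomposition; so some bag has ≥ 3 vertices and tw(G) ≥ 2. Hence tw(G) = 2 exactly.

Treewidth 2.
One such decomposition:
Bags: B1 = {c, e, f}  B2 = {b, e, f}  B3 = {a, e, f}  B4 = {d, e, f}
Tree: B1–B2, B1–B3, B3–B4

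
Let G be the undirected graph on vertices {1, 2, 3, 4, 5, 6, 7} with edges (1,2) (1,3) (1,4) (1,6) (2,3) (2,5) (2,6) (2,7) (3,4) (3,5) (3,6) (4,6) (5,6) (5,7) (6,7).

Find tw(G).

A width-3 tree decomposition is:
Bags: B1 = {2, 3, 5, 6}  B2 = {1, 2, 3, 6}  B3 = {1, 3, 4, 6}  B4 = {2, 5, 6, 7}
Tree: B1–B2, B2–B3, B1–B4
Every bag has size at most 4, so the width is 4 − 1 = 3 and tw(G) ≤ 3. On the other hand G contains the 4-clique {1, 2, 3, 6}. A clique must lie in a single bag of any decomposition, so no decomposition can have width below 3. The upper and lower bounds meet at 3, so that is the treewidth.

3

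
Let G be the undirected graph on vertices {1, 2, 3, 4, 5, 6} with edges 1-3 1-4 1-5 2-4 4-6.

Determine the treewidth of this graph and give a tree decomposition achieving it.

Treewidth 1.
One optimal decomposition is:
Bags: B1 = {1, 4}  B2 = {1, 5}  B3 = {1, 3}  B4 = {2, 4}  B5 = {4, 6}
Tree: B1–B2, B1–B3, B1–B4, B1–B5

Each bag holds 2 vertices, so the decomposition has width 1, which upper-bounds the treewidth. Since G has at least one edge (e.g. 4–1), it is not an edgeless graph, so tw(G) ≥ 1. Therefore the treewidth is 1.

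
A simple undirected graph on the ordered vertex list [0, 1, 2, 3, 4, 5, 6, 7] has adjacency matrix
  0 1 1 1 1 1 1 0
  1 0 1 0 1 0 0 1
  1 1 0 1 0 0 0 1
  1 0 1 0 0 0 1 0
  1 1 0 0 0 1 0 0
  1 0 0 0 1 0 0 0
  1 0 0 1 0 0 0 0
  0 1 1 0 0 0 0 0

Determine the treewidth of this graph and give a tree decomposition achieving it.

Treewidth 2.
Bags: B1 = {0, 4, 5}  B2 = {0, 1, 4}  B3 = {0, 1, 2}  B4 = {0, 2, 3}  B5 = {1, 2, 7}  B6 = {0, 3, 6}
Tree: B1–B2, B2–B3, B3–B4, B3–B5, B4–B6

Each bag holds 3 vertices, so the decomposition has width 2, which upper-bounds the treewidth. On the other hand G contains the 3-clique {0, 1, 2}. A clique must lie in a single bag of any decomposition, so no decomposition can have width below 2. Therefore the treewidth is 2.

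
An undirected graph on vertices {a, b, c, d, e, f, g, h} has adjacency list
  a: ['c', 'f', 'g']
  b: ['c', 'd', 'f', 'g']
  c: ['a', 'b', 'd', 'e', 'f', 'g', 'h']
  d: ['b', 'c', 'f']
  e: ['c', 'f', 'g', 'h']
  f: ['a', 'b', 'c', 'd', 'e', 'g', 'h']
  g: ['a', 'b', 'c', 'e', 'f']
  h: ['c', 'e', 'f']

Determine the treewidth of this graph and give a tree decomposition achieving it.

Treewidth 3.
Bags: B1 = {b, c, f, g}  B2 = {c, e, f, g}  B3 = {b, c, d, f}  B4 = {c, e, f, h}  B5 = {a, c, f, g}
Tree: B1–B2, B1–B3, B2–B4, B1–B5

The largest bag has 4 vertices, giving width 3; this decomposition certifies tw(G) ≤ 3. On the other hand G contains the 4-clique {b, c, d, f}. A clique must lie in a single bag of any decomposition, so no decomposition can have width below 3. The upper and lower bounds meet at 3, so that is the treewidth.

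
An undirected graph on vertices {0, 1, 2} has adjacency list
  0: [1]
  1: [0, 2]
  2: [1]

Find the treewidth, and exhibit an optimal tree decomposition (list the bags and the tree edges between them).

Treewidth 1.
One such decomposition:
Bags: B1 = {0, 1}  B2 = {1, 2}
Tree: B1–B2

Every bag has size at most 2, so the width is 2 − 1 = 1 and tw(G) ≤ 1. G has an edge, so its treewidth is at least 1. Combining the bounds, tw(G) = 1.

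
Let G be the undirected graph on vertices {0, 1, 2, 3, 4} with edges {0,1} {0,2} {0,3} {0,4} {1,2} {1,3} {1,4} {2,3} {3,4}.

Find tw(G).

3

A width-3 tree decomposition is:
Bags: B1 = {0, 1, 3, 4}  B2 = {0, 1, 2, 3}
Tree: B1–B2
Each bag holds 4 vertices, so the decomposition has width 3, which upper-bounds the treewidth. Conversely, {0, 1, 2, 3} is a clique of size 4, and the vertices of any clique must share a bag in every tree decomposition; so some bag has ≥ 4 vertices and tw(G) ≥ 3. Therefore the treewidth is 3.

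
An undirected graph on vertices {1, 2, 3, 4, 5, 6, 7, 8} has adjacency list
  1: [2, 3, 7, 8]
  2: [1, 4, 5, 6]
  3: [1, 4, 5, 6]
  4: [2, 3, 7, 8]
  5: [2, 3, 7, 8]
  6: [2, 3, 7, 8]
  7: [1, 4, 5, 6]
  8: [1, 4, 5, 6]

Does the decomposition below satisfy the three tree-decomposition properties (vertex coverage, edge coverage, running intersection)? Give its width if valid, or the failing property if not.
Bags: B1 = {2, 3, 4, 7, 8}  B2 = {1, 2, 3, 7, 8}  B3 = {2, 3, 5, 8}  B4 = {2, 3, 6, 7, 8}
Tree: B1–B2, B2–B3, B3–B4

No — edge (7,5) lies in no bag.

A tree decomposition must satisfy three properties: every vertex lies in some bag; for every edge, both endpoints lie together in some bag; and for every vertex, the bags containing it form a connected subtree. Here edge (7,5) lies in no bag, so the decomposition is invalid.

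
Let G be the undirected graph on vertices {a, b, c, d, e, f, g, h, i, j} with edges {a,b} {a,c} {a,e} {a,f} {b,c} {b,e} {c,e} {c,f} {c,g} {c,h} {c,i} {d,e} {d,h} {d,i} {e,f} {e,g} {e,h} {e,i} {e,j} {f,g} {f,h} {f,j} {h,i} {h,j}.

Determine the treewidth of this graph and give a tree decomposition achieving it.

Each bag holds 4 vertices, so the decomposition has width 3, which upper-bounds the treewidth. Conversely, {d, e, h, i} is a clique of size 4, and the vertices of any clique must share a bag in every tree decomposition; so some bag has ≥ 4 vertices and tw(G) ≥ 3. The upper and lower bounds meet at 3, so that is the treewidth.

Treewidth 3.
Bags: B1 = {a, c, e, f}  B2 = {c, e, f, g}  B3 = {c, e, f, h}  B4 = {c, e, h, i}  B5 = {a, b, c, e}  B6 = {e, f, h, j}  B7 = {d, e, h, i}
Tree: B1–B2, B1–B3, B3–B4, B1–B5, B3–B6, B4–B7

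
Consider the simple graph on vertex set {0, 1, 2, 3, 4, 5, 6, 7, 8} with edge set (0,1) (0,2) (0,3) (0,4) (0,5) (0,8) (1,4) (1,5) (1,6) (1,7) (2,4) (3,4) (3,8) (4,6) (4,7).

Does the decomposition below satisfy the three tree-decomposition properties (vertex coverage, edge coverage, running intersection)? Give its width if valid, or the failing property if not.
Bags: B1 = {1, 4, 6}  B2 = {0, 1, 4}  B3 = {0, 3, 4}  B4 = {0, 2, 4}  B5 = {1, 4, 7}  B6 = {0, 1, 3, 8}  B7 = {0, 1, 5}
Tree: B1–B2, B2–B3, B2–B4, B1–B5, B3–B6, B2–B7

No — bags containing vertex 1 are not connected in the tree.

A tree decomposition must satisfy three properties: every vertex lies in some bag; for every edge, both endpoints lie together in some bag; and for every vertex, the bags containing it form a connected subtree. Here bags containing vertex 1 are not connected in the tree, so the decomposition is invalid.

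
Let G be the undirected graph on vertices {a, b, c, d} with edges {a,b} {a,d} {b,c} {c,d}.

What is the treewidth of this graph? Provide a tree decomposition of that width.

Treewidth 2.
Bags: B1 = {a, b, d}  B2 = {b, c, d}
Tree: B1–B2

Every bag has size at most 3, so the width is 3 − 1 = 2 and tw(G) ≤ 2. The edges d–a–b–c–d form a cycle, so G is not a tree and its treewidth is at least 2. Hence tw(G) = 2 exactly.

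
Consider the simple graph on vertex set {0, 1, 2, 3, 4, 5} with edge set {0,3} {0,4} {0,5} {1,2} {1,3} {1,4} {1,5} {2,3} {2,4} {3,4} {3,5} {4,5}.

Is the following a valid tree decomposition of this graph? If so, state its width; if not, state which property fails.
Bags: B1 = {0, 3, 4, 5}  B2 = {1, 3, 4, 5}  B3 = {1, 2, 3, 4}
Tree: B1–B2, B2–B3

Vertex coverage: the bags together contain {0, 1, 2, 3, 4, 5}, the full vertex set. Edge coverage: each edge of G has both endpoints in at least one bag. Running intersection: for every vertex, the bags containing it form a connected subtree. All three properties hold, so this is a valid tree decomposition of width max|bag| − 1 = 3, and hence tw(G) ≤ 3.

Yes; width 3.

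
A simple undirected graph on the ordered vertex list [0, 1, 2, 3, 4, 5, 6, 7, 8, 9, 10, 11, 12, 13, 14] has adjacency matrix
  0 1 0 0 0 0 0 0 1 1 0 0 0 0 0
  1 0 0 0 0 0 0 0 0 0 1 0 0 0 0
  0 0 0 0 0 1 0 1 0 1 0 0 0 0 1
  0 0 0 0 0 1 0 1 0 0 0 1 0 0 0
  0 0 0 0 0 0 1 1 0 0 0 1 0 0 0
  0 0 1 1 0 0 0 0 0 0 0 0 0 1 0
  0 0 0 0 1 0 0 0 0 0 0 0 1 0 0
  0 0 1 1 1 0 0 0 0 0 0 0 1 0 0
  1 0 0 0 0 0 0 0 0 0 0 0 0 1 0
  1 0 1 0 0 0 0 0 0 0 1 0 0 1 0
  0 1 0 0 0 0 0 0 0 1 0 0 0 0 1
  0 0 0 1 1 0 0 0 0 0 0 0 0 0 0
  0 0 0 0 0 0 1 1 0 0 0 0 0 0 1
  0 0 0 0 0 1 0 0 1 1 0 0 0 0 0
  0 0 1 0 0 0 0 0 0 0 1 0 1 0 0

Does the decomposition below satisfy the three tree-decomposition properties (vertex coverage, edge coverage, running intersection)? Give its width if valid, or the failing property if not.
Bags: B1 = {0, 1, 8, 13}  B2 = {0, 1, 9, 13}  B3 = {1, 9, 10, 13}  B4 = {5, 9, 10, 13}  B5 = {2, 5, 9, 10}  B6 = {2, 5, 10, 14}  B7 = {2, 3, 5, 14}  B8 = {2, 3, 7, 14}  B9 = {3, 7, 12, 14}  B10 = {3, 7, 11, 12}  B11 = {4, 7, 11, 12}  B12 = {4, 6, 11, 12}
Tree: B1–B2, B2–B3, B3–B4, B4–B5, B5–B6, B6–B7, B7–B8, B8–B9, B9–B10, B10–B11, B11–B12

Checking the three conditions: (i) the bags cover all of {0, 1, 2, 3, 4, 5, 6, 7, 8, 9, 10, 11, 12, 13, 14}; (ii) for each edge, some bag contains both endpoints; (iii) the bags containing any fixed vertex form a subtree. All hold, so the decomposition is valid with width 4 − 1 = 3.

Yes; width 3.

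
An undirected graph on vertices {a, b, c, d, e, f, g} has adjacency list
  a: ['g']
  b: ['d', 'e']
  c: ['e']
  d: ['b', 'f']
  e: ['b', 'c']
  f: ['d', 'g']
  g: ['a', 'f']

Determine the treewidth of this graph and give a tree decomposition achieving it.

Treewidth 1.
One optimal decomposition is:
Bags: B1 = {a, g}  B2 = {f, g}  B3 = {d, f}  B4 = {b, d}  B5 = {b, e}  B6 = {c, e}
Tree: B1–B2, B2–B3, B3–B4, B4–B5, B5–B6

Every bag has size at most 2, so the width is 2 − 1 = 1 and tw(G) ≤ 1. Any graph with an edge has treewidth ≥ 1, and G has the edge a–g. Therefore the treewidth is 1.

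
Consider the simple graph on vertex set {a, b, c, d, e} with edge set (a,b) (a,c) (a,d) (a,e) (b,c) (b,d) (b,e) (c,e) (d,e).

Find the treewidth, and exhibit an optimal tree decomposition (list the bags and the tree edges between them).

Each bag holds 4 vertices, so the decomposition has width 3, which upper-bounds the treewidth. Conversely, {a, b, d, e} is a clique of size 4, and the vertices of any clique must share a bag in every tree decomposition; so some bag has ≥ 4 vertices and tw(G) ≥ 3. The upper and lower bounds meet at 3, so that is the treewidth.

Treewidth 3.
Bags: B1 = {a, b, c, e}  B2 = {a, b, d, e}
Tree: B1–B2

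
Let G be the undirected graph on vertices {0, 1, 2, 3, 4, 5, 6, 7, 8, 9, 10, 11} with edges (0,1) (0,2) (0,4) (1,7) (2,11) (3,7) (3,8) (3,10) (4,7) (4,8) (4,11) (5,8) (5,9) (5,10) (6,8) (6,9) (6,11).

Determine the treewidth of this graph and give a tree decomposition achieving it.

Treewidth 3.
One optimal decomposition is:
Bags: B1 = {3, 5, 9, 10}  B2 = {3, 5, 8, 9}  B3 = {3, 6, 8, 9}  B4 = {3, 6, 7, 8}  B5 = {4, 6, 7, 8}  B6 = {4, 6, 7, 11}  B7 = {1, 4, 7, 11}  B8 = {0, 1, 4, 11}  B9 = {0, 1, 2, 11}
Tree: B1–B2, B2–B3, B3–B4, B4–B5, B5–B6, B6–B7, B7–B8, B8–B9

Each bag holds 4 vertices, so the decomposition has width 3, which upper-bounds the treewidth. For the lower bound: the 4 vertex sets {5,9,10}, {3}, {8}, {4,6,7,11} are disjoint, each induces a connected subgraph, and every pair is joined by at least one edge of G. Contracting each set to a single vertex therefore yields K_{4} as a minor, and since treewidth is minor-monotone, tw(G) ≥ tw(K_{4}) = 3. Combining the bounds, tw(G) = 3.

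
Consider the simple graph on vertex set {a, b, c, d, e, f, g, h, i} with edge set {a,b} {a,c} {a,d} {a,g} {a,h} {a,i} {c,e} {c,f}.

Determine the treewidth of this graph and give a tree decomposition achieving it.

Each bag holds 2 vertices, so the decomposition has width 1, which upper-bounds the treewidth. G has an edge, so its treewidth is at least 1. The upper and lower bounds meet at 1, so that is the treewidth.

Treewidth 1.
Bags: B1 = {a, c}  B2 = {c, e}  B3 = {a, d}  B4 = {a, g}  B5 = {a, h}  B6 = {a, i}  B7 = {a, b}  B8 = {c, f}
Tree: B1–B2, B1–B3, B1–B4, B4–B5, B1–B6, B5–B7, B2–B8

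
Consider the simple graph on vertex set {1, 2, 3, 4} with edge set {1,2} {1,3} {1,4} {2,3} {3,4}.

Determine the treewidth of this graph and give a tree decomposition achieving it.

Each bag holds 3 vertices, so the decomposition has width 2, which upper-bounds the treewidth. On the other hand G contains the 3-clique {1, 2, 3}. A clique must lie in a single bag of any decomposition, so no decomposition can have width below 2. Combining the bounds, tw(G) = 2.

Treewidth 2.
One such decomposition:
Bags: B1 = {1, 2, 3}  B2 = {1, 3, 4}
Tree: B1–B2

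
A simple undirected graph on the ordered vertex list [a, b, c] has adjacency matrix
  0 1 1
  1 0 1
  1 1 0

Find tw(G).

A width-2 tree decomposition is:
Bags: B1 = {a, b, c}
Tree: (single bag)
A single bag containing all 3 vertices is trivially a valid decomposition of width 2. On the other hand G contains the 3-clique {a, b, c}. A clique must lie in a single bag of any decomposition, so no decomposition can have width below 2. Combining the bounds, tw(G) = 2.

2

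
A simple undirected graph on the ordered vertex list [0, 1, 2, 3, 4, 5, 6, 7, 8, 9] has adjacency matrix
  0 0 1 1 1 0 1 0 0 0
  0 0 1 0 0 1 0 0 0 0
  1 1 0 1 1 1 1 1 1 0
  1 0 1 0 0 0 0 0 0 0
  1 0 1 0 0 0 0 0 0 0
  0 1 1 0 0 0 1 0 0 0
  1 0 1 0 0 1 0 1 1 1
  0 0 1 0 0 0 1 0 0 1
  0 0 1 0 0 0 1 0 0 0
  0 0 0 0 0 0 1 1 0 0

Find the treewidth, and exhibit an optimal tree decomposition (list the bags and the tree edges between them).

The largest bag has 3 vertices, giving width 2; this decomposition certifies tw(G) ≤ 2. Conversely, {6, 7, 9} is a clique of size 3, and the vertices of any clique must share a bag in every tree decomposition; so some bag has ≥ 3 vertices and tw(G) ≥ 2. Hence tw(G) = 2 exactly.

Treewidth 2.
Bags: B1 = {2, 6, 7}  B2 = {6, 7, 9}  B3 = {2, 5, 6}  B4 = {0, 2, 6}  B5 = {2, 6, 8}  B6 = {1, 2, 5}  B7 = {0, 2, 4}  B8 = {0, 2, 3}
Tree: B1–B2, B1–B3, B3–B4, B4–B5, B3–B6, B4–B7, B7–B8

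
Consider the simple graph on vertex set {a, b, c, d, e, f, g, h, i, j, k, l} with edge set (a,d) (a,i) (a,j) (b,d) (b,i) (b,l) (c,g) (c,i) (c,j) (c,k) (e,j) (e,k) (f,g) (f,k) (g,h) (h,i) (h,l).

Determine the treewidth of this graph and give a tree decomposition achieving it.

Each bag holds 4 vertices, so the decomposition has width 3, which upper-bounds the treewidth. For the lower bound: the 4 vertex sets {e,f,k}, {g}, {c}, {a,h,i,j} are disjoint, each induces a connected subgraph, and every pair is joined by at least one edge of G. Contracting each set to a single vertex therefore yields K_{4} as a minor, and since treewidth is minor-monotone, tw(G) ≥ tw(K_{4}) = 3. Hence tw(G) = 3 exactly.

Treewidth 3.
One optimal decomposition is:
Bags: B1 = {e, f, g, k}  B2 = {c, e, g, k}  B3 = {c, e, g, j}  B4 = {c, g, h, j}  B5 = {c, h, i, j}  B6 = {a, h, i, j}  B7 = {a, h, i, l}  B8 = {a, b, i, l}  B9 = {a, b, d, l}
Tree: B1–B2, B2–B3, B3–B4, B4–B5, B5–B6, B6–B7, B7–B8, B8–B9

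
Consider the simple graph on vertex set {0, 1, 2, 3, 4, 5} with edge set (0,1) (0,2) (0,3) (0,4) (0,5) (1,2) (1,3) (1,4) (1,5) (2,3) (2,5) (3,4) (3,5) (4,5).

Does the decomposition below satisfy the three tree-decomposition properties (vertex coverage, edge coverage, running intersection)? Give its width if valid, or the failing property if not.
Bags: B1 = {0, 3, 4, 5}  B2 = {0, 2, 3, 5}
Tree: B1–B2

No — vertex 1 appears in no bag.

A tree decomposition must satisfy three properties: every vertex lies in some bag; for every edge, both endpoints lie together in some bag; and for every vertex, the bags containing it form a connected subtree. Here vertex 1 appears in no bag, so the decomposition is invalid.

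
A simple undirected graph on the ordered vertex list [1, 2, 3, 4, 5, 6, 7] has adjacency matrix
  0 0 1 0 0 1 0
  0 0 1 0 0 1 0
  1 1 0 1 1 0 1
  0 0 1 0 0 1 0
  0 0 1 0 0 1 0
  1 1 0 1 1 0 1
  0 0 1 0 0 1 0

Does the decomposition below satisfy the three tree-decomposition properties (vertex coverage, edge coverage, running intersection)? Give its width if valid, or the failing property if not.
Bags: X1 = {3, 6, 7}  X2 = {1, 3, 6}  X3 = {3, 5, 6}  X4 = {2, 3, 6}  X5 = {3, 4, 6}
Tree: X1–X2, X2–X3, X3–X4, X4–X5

Yes; width 2.

Every vertex of G appears in some bag (union = {1, 2, 3, 4, 5, 6, 7}); every edge is covered by a bag; and for each vertex v the set of bags containing v is connected in the bag tree. The decomposition is therefore valid. The largest bag has 3 vertices, so the width is 2.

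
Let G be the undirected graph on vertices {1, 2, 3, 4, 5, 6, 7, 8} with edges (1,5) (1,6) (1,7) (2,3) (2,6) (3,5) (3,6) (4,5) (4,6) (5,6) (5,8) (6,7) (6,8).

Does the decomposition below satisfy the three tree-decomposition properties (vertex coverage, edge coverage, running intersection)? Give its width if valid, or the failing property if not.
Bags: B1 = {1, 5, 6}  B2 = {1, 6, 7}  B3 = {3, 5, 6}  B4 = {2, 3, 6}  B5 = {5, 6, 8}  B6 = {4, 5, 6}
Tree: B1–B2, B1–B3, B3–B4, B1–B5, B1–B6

Yes; width 2.

Every vertex of G appears in some bag (union = {1, 2, 3, 4, 5, 6, 7, 8}); every edge is covered by a bag; and for each vertex v the set of bags containing v is connected in the bag tree. The decomposition is therefore valid. The largest bag has 3 vertices, so the width is 2.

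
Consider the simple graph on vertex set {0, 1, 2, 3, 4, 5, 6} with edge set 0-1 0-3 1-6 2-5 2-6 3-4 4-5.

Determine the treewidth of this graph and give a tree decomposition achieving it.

Treewidth 2.
One such decomposition:
Bags: B1 = {2, 5, 6}  B2 = {4, 5, 6}  B3 = {3, 4, 6}  B4 = {0, 3, 6}  B5 = {0, 1, 6}
Tree: B1–B2, B2–B3, B3–B4, B4–B5

The largest bag has 3 vertices, giving width 2; this decomposition certifies tw(G) ≤ 2. For the lower bound, G contains the cycle 6–2–5–4–3–0–1–6, so G is not a forest; only forests have treewidth ≤ 1, hence tw(G) ≥ 2. Combining the bounds, tw(G) = 2.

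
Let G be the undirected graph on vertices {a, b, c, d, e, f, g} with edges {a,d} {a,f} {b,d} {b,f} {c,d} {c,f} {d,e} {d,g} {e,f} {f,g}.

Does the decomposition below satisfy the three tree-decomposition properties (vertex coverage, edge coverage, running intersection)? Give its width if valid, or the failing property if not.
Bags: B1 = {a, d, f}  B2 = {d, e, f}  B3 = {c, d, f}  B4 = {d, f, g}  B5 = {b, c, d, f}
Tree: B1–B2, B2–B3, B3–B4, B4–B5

No — bags containing vertex c are not connected in the tree.

A tree decomposition must satisfy three properties: every vertex lies in some bag; for every edge, both endpoints lie together in some bag; and for every vertex, the bags containing it form a connected subtree. Here bags containing vertex c are not connected in the tree, so the decomposition is invalid.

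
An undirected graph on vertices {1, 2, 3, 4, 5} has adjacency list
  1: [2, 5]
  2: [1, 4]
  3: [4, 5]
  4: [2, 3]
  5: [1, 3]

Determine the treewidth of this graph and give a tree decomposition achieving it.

The largest bag has 3 vertices, giving width 2; this decomposition certifies tw(G) ≤ 2. For the lower bound, G contains the cycle 3–5–1–2–4–3, so G is not a forest; only forests have treewidth ≤ 1, hence tw(G) ≥ 2. Therefore the treewidth is 2.

Treewidth 2.
Bags: B1 = {1, 3, 5}  B2 = {1, 2, 3}  B3 = {2, 3, 4}
Tree: B1–B2, B2–B3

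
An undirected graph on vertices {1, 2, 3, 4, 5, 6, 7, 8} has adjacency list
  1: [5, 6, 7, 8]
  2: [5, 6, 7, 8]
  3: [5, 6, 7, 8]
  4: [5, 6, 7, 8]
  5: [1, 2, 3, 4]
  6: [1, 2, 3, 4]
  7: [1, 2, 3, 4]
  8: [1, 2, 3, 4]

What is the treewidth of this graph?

4

A width-4 tree decomposition is:
Bags: B1 = {4, 5, 6, 7, 8}  B2 = {1, 5, 6, 7, 8}  B3 = {2, 5, 6, 7, 8}  B4 = {3, 5, 6, 7, 8}
Tree: B1–B2, B2–B3, B3–B4
Every bag has size at most 5, so the width is 5 − 1 = 4 and tw(G) ≤ 4. For the lower bound: the 5 vertex sets {4,7}, {1,8}, {2,6}, {5}, {3} are disjoint, each induces a connected subgraph, and every pair is joined by at least one edge of G. Contracting each set to a single vertex therefore yields K_{5} as a minor, and since treewidth is minor-monotone, tw(G) ≥ tw(K_{5}) = 4. Combining the bounds, tw(G) = 4.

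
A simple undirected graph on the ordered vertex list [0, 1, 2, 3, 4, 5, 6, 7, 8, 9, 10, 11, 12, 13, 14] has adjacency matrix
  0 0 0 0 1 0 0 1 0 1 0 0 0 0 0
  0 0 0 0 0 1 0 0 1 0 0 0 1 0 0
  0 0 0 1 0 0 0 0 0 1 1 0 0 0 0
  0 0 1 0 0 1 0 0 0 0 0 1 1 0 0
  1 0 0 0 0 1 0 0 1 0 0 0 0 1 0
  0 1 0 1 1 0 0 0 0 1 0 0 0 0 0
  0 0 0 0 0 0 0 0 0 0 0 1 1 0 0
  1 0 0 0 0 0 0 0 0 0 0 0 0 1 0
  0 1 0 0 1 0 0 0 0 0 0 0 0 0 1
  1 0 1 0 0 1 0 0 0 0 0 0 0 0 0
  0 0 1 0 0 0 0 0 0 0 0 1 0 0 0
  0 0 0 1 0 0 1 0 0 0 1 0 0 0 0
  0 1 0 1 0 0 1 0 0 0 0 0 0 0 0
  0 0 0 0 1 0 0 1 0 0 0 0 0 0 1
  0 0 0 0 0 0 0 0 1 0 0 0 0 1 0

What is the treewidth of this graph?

A width-3 tree decomposition is:
Bags: B1 = {2, 6, 10, 11}  B2 = {2, 3, 6, 11}  B3 = {2, 3, 6, 12}  B4 = {2, 3, 9, 12}  B5 = {3, 5, 9, 12}  B6 = {1, 5, 9, 12}  B7 = {0, 1, 5, 9}  B8 = {0, 1, 4, 5}  B9 = {0, 1, 4, 8}  B10 = {0, 4, 7, 8}  B11 = {4, 7, 8, 13}  B12 = {7, 8, 13, 14}
Tree: B1–B2, B2–B3, B3–B4, B4–B5, B5–B6, B6–B7, B7–B8, B8–B9, B9–B10, B10–B11, B11–B12
The largest bag has 4 vertices, giving width 3; this decomposition certifies tw(G) ≤ 3. For the lower bound: the 4 vertex sets {6,10,11}, {2}, {3}, {1,5,9,12} are disjoint, each induces a connected subgraph, and every pair is joined by at least one edge of G. Contracting each set to a single vertex therefore yields K_{4} as a minor, and since treewidth is minor-monotone, tw(G) ≥ tw(K_{4}) = 3. Therefore the treewidth is 3.

3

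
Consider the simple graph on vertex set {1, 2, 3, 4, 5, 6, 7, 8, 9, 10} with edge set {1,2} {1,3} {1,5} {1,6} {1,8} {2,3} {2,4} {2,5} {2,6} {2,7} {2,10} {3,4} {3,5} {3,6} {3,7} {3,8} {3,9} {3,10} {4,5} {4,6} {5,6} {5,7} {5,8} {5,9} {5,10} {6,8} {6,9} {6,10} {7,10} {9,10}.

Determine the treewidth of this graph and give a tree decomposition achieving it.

Every bag has size at most 5, so the width is 5 − 1 = 4 and tw(G) ≤ 4. For the lower bound, the 5 vertices {1, 3, 5, 6, 8} are pairwise adjacent, and any tree decomposition puts a clique entirely inside one bag — forcing width ≥ 4. The upper and lower bounds meet at 4, so that is the treewidth.

Treewidth 4.
One such decomposition:
Bags: B1 = {1, 2, 3, 5, 6}  B2 = {2, 3, 5, 6, 10}  B3 = {2, 3, 5, 7, 10}  B4 = {2, 3, 4, 5, 6}  B5 = {1, 3, 5, 6, 8}  B6 = {3, 5, 6, 9, 10}
Tree: B1–B2, B2–B3, B2–B4, B1–B5, B2–B6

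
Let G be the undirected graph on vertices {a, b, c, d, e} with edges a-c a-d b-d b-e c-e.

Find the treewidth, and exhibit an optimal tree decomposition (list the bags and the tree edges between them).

The largest bag has 3 vertices, giving width 2; this decomposition certifies tw(G) ≤ 2. For the lower bound, G contains the cycle b–e–c–a–d–b, so G is not a forest; only forests have treewidth ≤ 1, hence tw(G) ≥ 2. Therefore the treewidth is 2.

Treewidth 2.
One optimal decomposition is:
Bags: B1 = {b, c, e}  B2 = {a, b, c}  B3 = {a, b, d}
Tree: B1–B2, B2–B3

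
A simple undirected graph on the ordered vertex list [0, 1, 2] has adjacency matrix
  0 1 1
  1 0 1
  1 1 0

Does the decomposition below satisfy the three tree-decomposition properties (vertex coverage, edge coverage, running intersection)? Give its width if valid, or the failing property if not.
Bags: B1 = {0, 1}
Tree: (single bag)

A tree decomposition must satisfy three properties: every vertex lies in some bag; for every edge, both endpoints lie together in some bag; and for every vertex, the bags containing it form a connected subtree. Here vertex 2 appears in no bag, so the decomposition is invalid.

No — vertex 2 appears in no bag.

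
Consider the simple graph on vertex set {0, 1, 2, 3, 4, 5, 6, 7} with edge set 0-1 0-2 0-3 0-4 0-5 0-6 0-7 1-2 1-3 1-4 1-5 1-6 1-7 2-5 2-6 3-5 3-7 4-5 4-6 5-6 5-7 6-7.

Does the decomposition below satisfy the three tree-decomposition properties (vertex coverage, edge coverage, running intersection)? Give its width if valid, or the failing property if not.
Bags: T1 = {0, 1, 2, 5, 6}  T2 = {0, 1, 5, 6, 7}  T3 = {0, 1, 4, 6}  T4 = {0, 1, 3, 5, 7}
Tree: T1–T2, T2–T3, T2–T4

No — edge (5,4) lies in no bag.

A tree decomposition must satisfy three properties: every vertex lies in some bag; for every edge, both endpoints lie together in some bag; and for every vertex, the bags containing it form a connected subtree. Here edge (5,4) lies in no bag, so the decomposition is invalid.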